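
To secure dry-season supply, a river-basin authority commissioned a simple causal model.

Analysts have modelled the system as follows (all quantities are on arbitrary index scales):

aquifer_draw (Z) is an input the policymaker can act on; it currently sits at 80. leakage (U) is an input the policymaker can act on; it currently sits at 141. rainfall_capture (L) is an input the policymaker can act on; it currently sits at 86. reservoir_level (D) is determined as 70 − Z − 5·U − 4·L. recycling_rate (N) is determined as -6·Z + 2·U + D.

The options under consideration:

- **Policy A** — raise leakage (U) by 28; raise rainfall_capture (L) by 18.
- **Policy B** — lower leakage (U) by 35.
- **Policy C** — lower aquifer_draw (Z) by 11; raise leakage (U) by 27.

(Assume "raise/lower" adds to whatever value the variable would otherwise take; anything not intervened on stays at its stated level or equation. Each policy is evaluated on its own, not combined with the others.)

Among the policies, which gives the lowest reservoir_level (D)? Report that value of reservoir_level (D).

-1271

Policy A (U + 28, L + 18):
  Z = 80
  U = 141 + 28 = 169
  L = 86 + 18 = 104
  D = 70 − 80 − 5·169 − 4·104 = -1271
Policy B (U − 35):
  Z = 80
  U = 141 − 35 = 106
  L = 86
  D = 70 − 80 − 5·106 − 4·86 = -884
Policy C (Z − 11, U + 27):
  Z = 80 − 11 = 69
  U = 141 + 27 = 168
  L = 86
  D = 70 − 69 − 5·168 − 4·86 = -1183
Comparing — Policy A: D=-1271, Policy B: D=-884, Policy C: D=-1183. Lowest is -1271 (Policy A).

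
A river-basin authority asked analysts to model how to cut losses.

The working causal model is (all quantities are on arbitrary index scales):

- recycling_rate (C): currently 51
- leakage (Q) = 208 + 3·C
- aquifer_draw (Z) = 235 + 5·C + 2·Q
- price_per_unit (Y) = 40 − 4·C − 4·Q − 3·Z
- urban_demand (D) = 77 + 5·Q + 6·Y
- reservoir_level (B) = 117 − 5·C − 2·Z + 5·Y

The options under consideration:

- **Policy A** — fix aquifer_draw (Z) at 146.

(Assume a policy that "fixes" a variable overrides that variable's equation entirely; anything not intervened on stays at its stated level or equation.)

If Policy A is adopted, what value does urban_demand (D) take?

-10394

Policy A (Z := 146):
  C = 51
  Q = 208 + 3·51 = 361
  Z = 146
  Y = 40 − 4·51 − 4·361 − 3·146 = -2046
  D = 77 + 5·361 + 6·(-2046) = -10394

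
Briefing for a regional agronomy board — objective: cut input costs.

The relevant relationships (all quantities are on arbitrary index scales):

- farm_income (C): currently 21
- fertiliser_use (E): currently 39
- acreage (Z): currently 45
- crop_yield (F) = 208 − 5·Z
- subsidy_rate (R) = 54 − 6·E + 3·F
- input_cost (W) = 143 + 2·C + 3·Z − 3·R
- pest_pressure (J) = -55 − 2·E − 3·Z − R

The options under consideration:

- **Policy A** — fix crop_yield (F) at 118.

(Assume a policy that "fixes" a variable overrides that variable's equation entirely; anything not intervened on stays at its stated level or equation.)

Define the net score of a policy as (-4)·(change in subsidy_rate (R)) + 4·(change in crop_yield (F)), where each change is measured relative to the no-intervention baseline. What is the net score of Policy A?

-1080

Baseline:
  E = 39
  Z = 45
  F = 208 − 5·45 = -17
  R = 54 − 6·39 + 3·(-17) = -231
Policy A (F := 118):
  E = 39
  Z = 45
  F = 118
  R = 54 − 6·39 + 3·118 = 174
ΔR = 174 − (-231) = 405; ΔF = 118 − (-17) = 135
Score = (-4)·405 + 4·135 = -1080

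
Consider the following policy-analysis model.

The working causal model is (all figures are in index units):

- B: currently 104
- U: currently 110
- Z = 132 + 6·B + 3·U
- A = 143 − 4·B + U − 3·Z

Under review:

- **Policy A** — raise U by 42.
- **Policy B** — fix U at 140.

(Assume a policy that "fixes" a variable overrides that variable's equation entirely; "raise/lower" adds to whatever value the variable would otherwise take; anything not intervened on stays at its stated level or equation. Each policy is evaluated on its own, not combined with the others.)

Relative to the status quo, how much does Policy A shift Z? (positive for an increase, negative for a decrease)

Baseline:
  B = 104
  U = 110
  Z = 132 + 6·104 + 3·110 = 1086
Policy A (U + 42):
  B = 104
  U = 110 + 42 = 152
  Z = 132 + 6·104 + 3·152 = 1212
Change in Z: 1212 − 1086 = 126

126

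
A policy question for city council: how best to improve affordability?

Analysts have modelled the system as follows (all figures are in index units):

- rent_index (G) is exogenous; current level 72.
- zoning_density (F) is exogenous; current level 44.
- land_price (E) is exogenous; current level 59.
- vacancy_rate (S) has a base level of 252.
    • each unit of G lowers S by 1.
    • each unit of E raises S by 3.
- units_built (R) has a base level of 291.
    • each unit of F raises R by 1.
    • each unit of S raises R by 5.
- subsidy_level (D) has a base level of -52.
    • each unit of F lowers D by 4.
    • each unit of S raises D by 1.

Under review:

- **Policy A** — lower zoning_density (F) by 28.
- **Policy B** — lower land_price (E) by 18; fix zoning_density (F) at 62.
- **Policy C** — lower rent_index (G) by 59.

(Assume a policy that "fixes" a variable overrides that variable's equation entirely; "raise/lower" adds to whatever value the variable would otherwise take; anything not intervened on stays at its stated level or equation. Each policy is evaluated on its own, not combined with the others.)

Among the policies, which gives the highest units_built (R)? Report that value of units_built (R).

Policy A (F − 28):
  G = 72
  F = 44 − 28 = 16
  E = 59
  S = 252 − 72 + 3·59 = 357
  R = 291 + 16 + 5·357 = 2092
Policy B (E − 18, F := 62):
  G = 72
  F = 62
  E = 59 − 18 = 41
  S = 252 − 72 + 3·41 = 303
  R = 291 + 62 + 5·303 = 1868
Policy C (G − 59):
  G = 72 − 59 = 13
  F = 44
  E = 59
  S = 252 − 13 + 3·59 = 416
  R = 291 + 44 + 5·416 = 2415
Comparing — Policy A: R=2092, Policy B: R=1868, Policy C: R=2415. Highest is 2415 (Policy C).

2415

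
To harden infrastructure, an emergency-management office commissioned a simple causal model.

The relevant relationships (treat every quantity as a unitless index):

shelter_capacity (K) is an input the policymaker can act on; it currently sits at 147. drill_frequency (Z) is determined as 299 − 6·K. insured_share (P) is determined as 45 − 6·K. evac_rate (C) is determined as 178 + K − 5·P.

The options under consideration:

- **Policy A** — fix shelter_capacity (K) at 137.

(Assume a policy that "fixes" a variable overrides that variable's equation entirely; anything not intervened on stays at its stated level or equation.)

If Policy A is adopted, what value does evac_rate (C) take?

4200

Policy A (K := 137):
  K = 137
  P = 45 − 6·137 = -777
  C = 178 + 137 − 5·(-777) = 4200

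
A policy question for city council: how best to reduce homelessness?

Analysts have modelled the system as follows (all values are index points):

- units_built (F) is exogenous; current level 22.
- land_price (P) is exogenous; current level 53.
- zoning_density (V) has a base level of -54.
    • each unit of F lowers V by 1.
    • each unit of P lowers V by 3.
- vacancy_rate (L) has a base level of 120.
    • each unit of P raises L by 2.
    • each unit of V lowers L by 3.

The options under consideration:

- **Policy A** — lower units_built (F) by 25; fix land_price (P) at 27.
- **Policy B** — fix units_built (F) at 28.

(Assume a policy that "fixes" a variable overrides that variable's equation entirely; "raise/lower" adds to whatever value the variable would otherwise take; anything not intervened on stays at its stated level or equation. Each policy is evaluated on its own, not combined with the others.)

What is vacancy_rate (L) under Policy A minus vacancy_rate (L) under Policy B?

-379

Policy A (F − 25, P := 27):
  F = 22 − 25 = -3
  P = 27
  V = -54 − (-3) − 3·27 = -132
  L = 120 + 2·27 − 3·(-132) = 570
Policy B (F := 28):
  F = 28
  P = 53
  V = -54 − 28 − 3·53 = -241
  L = 120 + 2·53 − 3·(-241) = 949
L: 570 − 949 = -379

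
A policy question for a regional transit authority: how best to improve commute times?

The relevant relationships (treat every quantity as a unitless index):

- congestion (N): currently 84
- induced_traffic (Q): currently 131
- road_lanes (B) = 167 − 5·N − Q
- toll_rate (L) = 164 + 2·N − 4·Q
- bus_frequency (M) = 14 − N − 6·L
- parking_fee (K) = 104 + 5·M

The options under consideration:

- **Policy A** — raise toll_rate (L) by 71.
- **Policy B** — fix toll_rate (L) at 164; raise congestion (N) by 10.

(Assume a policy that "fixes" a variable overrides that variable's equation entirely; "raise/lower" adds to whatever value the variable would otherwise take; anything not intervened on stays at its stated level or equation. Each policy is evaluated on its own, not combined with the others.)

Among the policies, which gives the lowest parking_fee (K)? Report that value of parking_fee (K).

Policy A (L + 71):
  N = 84
  Q = 131
  L = 164 + 2·84 − 4·131 (+71 from intervention) = -121
  M = 14 − 84 − 6·(-121) = 656
  K = 104 + 5·656 = 3384
Policy B (L := 164, N + 10):
  N = 84 + 10 = 94
  Q = 131
  L = 164
  M = 14 − 94 − 6·164 = -1064
  K = 104 + 5·(-1064) = -5216
Comparing — Policy A: K=3384, Policy B: K=-5216. Lowest is -5216 (Policy B).

-5216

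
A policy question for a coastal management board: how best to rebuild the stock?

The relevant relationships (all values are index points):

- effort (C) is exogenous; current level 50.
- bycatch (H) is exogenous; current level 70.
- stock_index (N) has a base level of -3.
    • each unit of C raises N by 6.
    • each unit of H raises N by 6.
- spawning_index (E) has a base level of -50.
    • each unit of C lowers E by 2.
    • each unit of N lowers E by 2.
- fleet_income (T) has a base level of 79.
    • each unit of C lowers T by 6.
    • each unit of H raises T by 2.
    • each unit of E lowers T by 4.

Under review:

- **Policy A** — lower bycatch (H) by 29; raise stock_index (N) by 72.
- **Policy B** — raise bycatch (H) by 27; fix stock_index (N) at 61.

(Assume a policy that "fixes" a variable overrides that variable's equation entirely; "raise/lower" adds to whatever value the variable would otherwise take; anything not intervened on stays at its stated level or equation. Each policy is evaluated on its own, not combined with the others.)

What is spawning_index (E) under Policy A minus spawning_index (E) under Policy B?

-1108

Policy A (H − 29, N + 72):
  C = 50
  H = 70 − 29 = 41
  N = -3 + 6·50 + 6·41 (+72 from intervention) = 615
  E = -50 − 2·50 − 2·615 = -1380
Policy B (H + 27, N := 61):
  C = 50
  H = 70 + 27 = 97
  N = 61
  E = -50 − 2·50 − 2·61 = -272
E: -1380 − (-272) = -1108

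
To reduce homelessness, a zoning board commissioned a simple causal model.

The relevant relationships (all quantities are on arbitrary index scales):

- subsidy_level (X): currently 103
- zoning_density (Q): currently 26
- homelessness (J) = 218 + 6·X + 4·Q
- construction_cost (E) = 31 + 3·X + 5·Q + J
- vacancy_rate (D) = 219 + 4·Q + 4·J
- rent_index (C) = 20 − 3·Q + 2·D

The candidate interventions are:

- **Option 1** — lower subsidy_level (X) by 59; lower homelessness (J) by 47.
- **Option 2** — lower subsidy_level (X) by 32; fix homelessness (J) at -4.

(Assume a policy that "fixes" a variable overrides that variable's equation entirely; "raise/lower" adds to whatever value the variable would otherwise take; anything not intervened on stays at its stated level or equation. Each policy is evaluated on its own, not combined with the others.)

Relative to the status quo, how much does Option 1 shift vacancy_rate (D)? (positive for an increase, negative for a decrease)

-1604

Baseline:
  X = 103
  Q = 26
  J = 218 + 6·103 + 4·26 = 940
  D = 219 + 4·26 + 4·940 = 4083
Option 1 (X − 59, J − 47):
  X = 103 − 59 = 44
  Q = 26
  J = 218 + 6·44 + 4·26 (−47 from intervention) = 539
  D = 219 + 4·26 + 4·539 = 2479
Change in D: 2479 − 4083 = -1604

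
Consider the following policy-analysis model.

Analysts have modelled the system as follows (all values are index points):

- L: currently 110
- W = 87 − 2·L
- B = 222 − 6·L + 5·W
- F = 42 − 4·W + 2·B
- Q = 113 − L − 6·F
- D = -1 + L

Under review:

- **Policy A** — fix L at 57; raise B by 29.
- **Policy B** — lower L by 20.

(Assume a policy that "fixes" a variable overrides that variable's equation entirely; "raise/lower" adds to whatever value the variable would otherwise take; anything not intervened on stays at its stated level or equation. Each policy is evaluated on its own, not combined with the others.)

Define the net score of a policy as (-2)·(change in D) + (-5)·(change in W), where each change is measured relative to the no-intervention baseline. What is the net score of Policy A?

-424

Baseline:
  L = 110
  W = 87 − 2·110 = -133
  D = -1 + 110 = 109
Policy A (L := 57, B + 29):
  L = 57
  W = 87 − 2·57 = -27
  D = -1 + 57 = 56
ΔD = 56 − 109 = -53; ΔW = -27 − (-133) = 106
Score = (-2)·(-53) + (-5)·106 = -424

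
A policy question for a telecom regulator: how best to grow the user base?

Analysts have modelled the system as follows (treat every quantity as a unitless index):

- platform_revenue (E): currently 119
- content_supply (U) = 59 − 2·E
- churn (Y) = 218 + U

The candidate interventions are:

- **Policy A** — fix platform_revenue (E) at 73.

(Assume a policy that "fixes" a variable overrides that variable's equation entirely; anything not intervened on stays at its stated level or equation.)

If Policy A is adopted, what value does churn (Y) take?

131

Policy A (E := 73):
  E = 73
  U = 59 − 2·73 = -87
  Y = 218 + (-87) = 131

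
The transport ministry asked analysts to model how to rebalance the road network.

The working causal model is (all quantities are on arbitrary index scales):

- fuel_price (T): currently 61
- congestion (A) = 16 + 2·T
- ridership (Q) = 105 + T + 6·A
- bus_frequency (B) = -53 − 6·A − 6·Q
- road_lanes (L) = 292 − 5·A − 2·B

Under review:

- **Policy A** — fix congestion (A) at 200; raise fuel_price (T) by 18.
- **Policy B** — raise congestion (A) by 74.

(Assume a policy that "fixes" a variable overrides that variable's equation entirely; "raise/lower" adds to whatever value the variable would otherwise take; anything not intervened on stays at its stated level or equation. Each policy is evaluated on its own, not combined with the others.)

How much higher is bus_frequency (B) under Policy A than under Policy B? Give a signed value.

Policy A (A := 200, T + 18):
  T = 61 + 18 = 79
  A = 200
  Q = 105 + 79 + 6·200 = 1384
  B = -53 − 6·200 − 6·1384 = -9557
Policy B (A + 74):
  T = 61
  A = 16 + 2·61 (+74 from intervention) = 212
  Q = 105 + 61 + 6·212 = 1438
  B = -53 − 6·212 − 6·1438 = -9953
B: -9557 − (-9953) = 396

396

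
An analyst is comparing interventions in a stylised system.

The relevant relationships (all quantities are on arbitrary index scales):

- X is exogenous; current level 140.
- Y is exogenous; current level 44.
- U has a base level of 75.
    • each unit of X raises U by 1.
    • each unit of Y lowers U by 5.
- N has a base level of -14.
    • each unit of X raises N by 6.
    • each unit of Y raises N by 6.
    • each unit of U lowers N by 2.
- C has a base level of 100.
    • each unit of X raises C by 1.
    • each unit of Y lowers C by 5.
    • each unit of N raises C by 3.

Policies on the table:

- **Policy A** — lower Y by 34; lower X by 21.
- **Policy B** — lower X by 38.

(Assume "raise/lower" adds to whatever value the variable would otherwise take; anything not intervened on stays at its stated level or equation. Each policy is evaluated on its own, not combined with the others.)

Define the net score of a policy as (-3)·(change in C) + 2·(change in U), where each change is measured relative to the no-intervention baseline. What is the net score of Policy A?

Baseline:
  X = 140
  Y = 44
  U = 75 + 140 − 5·44 = -5
  N = -14 + 6·140 + 6·44 − 2·(-5) = 1100
  C = 100 + 140 − 5·44 + 3·1100 = 3320
Policy A (Y − 34, X − 21):
  X = 140 − 21 = 119
  Y = 44 − 34 = 10
  U = 75 + 119 − 5·10 = 144
  N = -14 + 6·119 + 6·10 − 2·144 = 472
  C = 100 + 119 − 5·10 + 3·472 = 1585
ΔC = 1585 − 3320 = -1735; ΔU = 144 − (-5) = 149
Score = (-3)·(-1735) + 2·149 = 5503

5503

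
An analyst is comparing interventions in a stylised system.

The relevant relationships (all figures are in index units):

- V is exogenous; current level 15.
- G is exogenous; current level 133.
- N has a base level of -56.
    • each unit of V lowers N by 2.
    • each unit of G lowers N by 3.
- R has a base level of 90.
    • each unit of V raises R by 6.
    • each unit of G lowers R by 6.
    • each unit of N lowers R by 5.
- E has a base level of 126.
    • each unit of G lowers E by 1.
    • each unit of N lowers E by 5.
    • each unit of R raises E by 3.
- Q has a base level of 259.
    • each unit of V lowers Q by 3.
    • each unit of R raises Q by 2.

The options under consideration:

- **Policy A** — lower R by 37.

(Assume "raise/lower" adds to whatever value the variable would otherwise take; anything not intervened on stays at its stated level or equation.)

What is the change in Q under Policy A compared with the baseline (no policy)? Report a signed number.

-74

Baseline:
  V = 15
  G = 133
  N = -56 − 2·15 − 3·133 = -485
  R = 90 + 6·15 − 6·133 − 5·(-485) = 1807
  Q = 259 − 3·15 + 2·1807 = 3828
Policy A (R − 37):
  V = 15
  G = 133
  N = -56 − 2·15 − 3·133 = -485
  R = 90 + 6·15 − 6·133 − 5·(-485) (−37 from intervention) = 1770
  Q = 259 − 3·15 + 2·1770 = 3754
Change in Q: 3754 − 3828 = -74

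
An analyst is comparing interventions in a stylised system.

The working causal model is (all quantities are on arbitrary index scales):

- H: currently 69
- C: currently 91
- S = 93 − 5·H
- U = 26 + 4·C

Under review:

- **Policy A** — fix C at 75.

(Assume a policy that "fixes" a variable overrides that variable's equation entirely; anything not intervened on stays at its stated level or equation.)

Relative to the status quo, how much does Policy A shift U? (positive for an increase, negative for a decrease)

-64

Baseline:
  C = 91
  U = 26 + 4·91 = 390
Policy A (C := 75):
  C = 75
  U = 26 + 4·75 = 326
Change in U: 326 − 390 = -64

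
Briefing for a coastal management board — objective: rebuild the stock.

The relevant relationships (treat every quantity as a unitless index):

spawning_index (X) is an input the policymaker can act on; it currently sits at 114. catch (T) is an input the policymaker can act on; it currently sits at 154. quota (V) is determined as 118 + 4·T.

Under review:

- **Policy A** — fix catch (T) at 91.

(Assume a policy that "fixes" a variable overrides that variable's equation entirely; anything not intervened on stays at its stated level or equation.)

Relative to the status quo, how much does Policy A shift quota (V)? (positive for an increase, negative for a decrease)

Baseline:
  T = 154
  V = 118 + 4·154 = 734
Policy A (T := 91):
  T = 91
  V = 118 + 4·91 = 482
Change in V: 482 − 734 = -252

-252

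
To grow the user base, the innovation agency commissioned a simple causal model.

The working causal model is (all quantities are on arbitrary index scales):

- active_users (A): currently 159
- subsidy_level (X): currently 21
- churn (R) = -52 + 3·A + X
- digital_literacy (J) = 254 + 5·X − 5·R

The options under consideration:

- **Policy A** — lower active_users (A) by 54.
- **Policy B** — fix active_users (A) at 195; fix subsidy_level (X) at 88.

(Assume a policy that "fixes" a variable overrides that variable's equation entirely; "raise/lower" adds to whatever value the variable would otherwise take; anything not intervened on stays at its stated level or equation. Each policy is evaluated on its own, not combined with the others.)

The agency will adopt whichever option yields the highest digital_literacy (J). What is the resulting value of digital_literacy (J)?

Policy A (A − 54):
  A = 159 − 54 = 105
  X = 21
  R = -52 + 3·105 + 21 = 284
  J = 254 + 5·21 − 5·284 = -1061
Policy B (A := 195, X := 88):
  A = 195
  X = 88
  R = -52 + 3·195 + 88 = 621
  J = 254 + 5·88 − 5·621 = -2411
Comparing — Policy A: J=-1061, Policy B: J=-2411. Highest is -1061 (Policy A).

-1061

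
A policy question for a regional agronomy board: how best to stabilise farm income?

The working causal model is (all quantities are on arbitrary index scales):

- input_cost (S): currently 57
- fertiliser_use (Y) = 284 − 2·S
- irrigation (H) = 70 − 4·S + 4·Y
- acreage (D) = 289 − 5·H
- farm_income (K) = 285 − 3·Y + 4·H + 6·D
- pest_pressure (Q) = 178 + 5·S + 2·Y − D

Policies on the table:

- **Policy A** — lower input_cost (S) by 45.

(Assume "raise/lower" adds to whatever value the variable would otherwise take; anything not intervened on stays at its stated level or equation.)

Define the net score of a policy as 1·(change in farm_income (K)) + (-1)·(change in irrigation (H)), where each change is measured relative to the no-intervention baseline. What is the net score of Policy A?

Baseline:
  S = 57
  Y = 284 − 2·57 = 170
  H = 70 − 4·57 + 4·170 = 522
  D = 289 − 5·522 = -2321
  K = 285 − 3·170 + 4·522 + 6·(-2321) = -12063
Policy A (S − 45):
  S = 57 − 45 = 12
  Y = 284 − 2·12 = 260
  H = 70 − 4·12 + 4·260 = 1062
  D = 289 − 5·1062 = -5021
  K = 285 − 3·260 + 4·1062 + 6·(-5021) = -26373
ΔK = -26373 − (-12063) = -14310; ΔH = 1062 − 522 = 540
Score = 1·(-14310) + (-1)·540 = -14850

-14850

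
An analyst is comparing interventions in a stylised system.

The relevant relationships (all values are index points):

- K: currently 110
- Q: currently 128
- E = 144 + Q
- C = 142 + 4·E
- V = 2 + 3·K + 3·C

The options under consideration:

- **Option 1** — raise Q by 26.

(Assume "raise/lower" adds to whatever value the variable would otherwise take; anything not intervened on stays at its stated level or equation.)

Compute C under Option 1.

1334

Option 1 (Q + 26):
  Q = 128 + 26 = 154
  E = 144 + 154 = 298
  C = 142 + 4·298 = 1334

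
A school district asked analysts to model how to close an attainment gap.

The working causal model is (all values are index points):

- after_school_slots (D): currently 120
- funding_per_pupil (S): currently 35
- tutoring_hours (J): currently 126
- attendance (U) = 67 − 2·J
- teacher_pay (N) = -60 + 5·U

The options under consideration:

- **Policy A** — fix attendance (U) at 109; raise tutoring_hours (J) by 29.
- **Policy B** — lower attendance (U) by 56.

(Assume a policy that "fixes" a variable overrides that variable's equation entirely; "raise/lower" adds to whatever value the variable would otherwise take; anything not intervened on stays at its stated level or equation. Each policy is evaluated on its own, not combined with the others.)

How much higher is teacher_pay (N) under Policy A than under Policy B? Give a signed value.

1750

Policy A (U := 109, J + 29):
  J = 126 + 29 = 155
  U = 109
  N = -60 + 5·109 = 485
Policy B (U − 56):
  J = 126
  U = 67 − 2·126 (−56 from intervention) = -241
  N = -60 + 5·(-241) = -1265
N: 485 − (-1265) = 1750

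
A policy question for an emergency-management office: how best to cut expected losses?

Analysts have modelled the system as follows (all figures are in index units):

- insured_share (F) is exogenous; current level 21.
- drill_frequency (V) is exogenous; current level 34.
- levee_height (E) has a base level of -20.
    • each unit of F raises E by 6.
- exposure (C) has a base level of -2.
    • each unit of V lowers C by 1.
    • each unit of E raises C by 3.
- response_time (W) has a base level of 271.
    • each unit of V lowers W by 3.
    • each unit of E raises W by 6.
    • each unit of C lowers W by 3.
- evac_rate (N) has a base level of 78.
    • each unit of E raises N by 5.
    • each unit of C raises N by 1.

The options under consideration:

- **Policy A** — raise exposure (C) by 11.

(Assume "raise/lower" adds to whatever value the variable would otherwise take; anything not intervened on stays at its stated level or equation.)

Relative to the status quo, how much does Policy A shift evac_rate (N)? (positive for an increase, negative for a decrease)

Baseline:
  F = 21
  V = 34
  E = -20 + 6·21 = 106
  C = -2 − 34 + 3·106 = 282
  N = 78 + 5·106 + 282 = 890
Policy A (C + 11):
  F = 21
  V = 34
  E = -20 + 6·21 = 106
  C = -2 − 34 + 3·106 (+11 from intervention) = 293
  N = 78 + 5·106 + 293 = 901
Change in N: 901 − 890 = 11

11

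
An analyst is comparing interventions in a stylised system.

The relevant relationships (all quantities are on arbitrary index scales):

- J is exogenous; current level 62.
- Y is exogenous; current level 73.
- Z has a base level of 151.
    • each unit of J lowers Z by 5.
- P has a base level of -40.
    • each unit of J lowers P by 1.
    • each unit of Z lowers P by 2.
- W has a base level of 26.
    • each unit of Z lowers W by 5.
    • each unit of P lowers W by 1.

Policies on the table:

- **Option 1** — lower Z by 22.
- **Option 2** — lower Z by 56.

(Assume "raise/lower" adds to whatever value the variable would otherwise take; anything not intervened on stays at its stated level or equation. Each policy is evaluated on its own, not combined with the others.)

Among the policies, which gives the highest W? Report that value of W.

773

Option 1 (Z − 22):
  J = 62
  Z = 151 − 5·62 (−22 from intervention) = -181
  P = -40 − 62 − 2·(-181) = 260
  W = 26 − 5·(-181) − 260 = 671
Option 2 (Z − 56):
  J = 62
  Z = 151 − 5·62 (−56 from intervention) = -215
  P = -40 − 62 − 2·(-215) = 328
  W = 26 − 5·(-215) − 328 = 773
Comparing — Option 1: W=671, Option 2: W=773. Highest is 773 (Option 2).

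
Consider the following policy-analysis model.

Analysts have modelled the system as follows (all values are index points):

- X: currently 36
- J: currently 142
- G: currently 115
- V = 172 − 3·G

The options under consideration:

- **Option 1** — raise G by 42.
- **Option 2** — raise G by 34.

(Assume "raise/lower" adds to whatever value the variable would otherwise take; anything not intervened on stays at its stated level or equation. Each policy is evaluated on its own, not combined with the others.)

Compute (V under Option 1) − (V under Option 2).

-24

Option 1 (G + 42):
  G = 115 + 42 = 157
  V = 172 − 3·157 = -299
Option 2 (G + 34):
  G = 115 + 34 = 149
  V = 172 − 3·149 = -275
V: -299 − (-275) = -24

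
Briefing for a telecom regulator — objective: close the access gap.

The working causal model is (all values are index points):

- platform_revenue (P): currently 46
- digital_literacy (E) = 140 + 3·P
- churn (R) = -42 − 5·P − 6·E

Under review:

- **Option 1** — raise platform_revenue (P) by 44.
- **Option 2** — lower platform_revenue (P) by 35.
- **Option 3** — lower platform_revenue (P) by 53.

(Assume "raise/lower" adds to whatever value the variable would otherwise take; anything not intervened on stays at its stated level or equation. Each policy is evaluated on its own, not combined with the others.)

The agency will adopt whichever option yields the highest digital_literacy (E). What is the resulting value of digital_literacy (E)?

410

Option 1 (P + 44):
  P = 46 + 44 = 90
  E = 140 + 3·90 = 410
Option 2 (P − 35):
  P = 46 − 35 = 11
  E = 140 + 3·11 = 173
Option 3 (P − 53):
  P = 46 − 53 = -7
  E = 140 + 3·(-7) = 119
Comparing — Option 1: E=410, Option 2: E=173, Option 3: E=119. Highest is 410 (Option 1).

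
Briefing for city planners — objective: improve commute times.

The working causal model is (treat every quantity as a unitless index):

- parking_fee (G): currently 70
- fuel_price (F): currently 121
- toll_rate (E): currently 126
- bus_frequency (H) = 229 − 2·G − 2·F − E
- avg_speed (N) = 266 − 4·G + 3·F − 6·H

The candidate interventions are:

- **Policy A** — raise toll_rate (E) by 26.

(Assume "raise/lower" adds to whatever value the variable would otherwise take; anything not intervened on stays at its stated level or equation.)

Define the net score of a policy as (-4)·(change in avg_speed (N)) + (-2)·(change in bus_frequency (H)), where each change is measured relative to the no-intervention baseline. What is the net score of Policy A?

-572

Baseline:
  G = 70
  F = 121
  E = 126
  H = 229 − 2·70 − 2·121 − 126 = -279
  N = 266 − 4·70 + 3·121 − 6·(-279) = 2023
Policy A (E + 26):
  G = 70
  F = 121
  E = 126 + 26 = 152
  H = 229 − 2·70 − 2·121 − 152 = -305
  N = 266 − 4·70 + 3·121 − 6·(-305) = 2179
ΔN = 2179 − 2023 = 156; ΔH = -305 − (-279) = -26
Score = (-4)·156 + (-2)·(-26) = -572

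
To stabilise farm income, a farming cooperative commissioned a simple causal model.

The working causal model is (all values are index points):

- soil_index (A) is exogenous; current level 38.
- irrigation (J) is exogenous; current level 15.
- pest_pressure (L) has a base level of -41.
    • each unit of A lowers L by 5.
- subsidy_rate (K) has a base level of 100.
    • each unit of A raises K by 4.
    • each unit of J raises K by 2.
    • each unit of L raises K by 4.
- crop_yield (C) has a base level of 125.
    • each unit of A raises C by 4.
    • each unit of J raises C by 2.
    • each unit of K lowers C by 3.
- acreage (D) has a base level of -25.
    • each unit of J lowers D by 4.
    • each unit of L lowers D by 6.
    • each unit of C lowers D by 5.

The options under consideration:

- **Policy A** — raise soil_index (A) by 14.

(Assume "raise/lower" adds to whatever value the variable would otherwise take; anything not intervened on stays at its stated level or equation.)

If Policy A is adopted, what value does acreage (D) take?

-13084

Policy A (A + 14):
  A = 38 + 14 = 52
  J = 15
  L = -41 − 5·52 = -301
  K = 100 + 4·52 + 2·15 + 4·(-301) = -866
  C = 125 + 4·52 + 2·15 − 3·(-866) = 2961
  D = -25 − 4·15 − 6·(-301) − 5·2961 = -13084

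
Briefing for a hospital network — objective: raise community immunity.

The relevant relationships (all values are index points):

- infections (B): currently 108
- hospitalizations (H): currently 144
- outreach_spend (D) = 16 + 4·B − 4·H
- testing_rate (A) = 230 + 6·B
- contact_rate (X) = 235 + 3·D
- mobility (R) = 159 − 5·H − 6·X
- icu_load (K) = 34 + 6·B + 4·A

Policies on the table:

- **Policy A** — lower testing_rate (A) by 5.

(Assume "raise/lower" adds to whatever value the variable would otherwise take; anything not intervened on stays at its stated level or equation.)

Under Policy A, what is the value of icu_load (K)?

Policy A (A − 5):
  B = 108
  A = 230 + 6·108 (−5 from intervention) = 873
  K = 34 + 6·108 + 4·873 = 4174

4174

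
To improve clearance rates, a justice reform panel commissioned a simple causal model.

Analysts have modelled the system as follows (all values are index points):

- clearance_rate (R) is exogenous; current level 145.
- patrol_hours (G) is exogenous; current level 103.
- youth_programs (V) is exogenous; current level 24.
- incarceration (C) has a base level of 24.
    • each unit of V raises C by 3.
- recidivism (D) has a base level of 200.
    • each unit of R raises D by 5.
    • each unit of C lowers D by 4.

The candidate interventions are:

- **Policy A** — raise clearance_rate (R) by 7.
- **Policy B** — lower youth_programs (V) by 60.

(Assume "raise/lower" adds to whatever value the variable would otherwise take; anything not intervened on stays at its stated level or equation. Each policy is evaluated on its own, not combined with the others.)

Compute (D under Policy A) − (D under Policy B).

-685

Policy A (R + 7):
  R = 145 + 7 = 152
  V = 24
  C = 24 + 3·24 = 96
  D = 200 + 5·152 − 4·96 = 576
Policy B (V − 60):
  R = 145
  V = 24 − 60 = -36
  C = 24 + 3·(-36) = -84
  D = 200 + 5·145 − 4·(-84) = 1261
D: 576 − 1261 = -685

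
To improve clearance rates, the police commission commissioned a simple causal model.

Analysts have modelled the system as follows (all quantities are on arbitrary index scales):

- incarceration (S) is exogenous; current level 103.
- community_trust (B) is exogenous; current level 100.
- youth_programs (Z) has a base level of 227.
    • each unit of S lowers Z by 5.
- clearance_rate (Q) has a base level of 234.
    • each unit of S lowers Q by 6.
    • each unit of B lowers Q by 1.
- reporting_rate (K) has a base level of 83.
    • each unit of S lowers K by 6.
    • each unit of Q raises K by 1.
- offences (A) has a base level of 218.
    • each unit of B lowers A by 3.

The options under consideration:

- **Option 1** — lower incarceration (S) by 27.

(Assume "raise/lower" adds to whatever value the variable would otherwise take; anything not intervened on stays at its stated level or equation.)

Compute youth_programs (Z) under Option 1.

Option 1 (S − 27):
  S = 103 − 27 = 76
  Z = 227 − 5·76 = -153

-153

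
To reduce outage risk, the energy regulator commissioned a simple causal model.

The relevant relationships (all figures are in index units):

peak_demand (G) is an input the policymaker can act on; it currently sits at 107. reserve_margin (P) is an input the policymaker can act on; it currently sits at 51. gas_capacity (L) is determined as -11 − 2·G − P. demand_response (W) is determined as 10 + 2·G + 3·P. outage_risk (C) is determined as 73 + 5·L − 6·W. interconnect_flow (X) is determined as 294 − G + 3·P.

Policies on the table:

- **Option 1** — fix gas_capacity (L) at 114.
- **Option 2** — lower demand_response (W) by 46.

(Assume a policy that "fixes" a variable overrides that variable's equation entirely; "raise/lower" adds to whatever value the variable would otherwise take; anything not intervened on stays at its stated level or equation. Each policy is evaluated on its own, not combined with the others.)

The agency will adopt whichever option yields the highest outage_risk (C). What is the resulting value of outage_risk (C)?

-1619

Option 1 (L := 114):
  G = 107
  P = 51
  L = 114
  W = 10 + 2·107 + 3·51 = 377
  C = 73 + 5·114 − 6·377 = -1619
Option 2 (W − 46):
  G = 107
  P = 51
  L = -11 − 2·107 − 51 = -276
  W = 10 + 2·107 + 3·51 (−46 from intervention) = 331
  C = 73 + 5·(-276) − 6·331 = -3293
Comparing — Option 1: C=-1619, Option 2: C=-3293. Highest is -1619 (Option 1).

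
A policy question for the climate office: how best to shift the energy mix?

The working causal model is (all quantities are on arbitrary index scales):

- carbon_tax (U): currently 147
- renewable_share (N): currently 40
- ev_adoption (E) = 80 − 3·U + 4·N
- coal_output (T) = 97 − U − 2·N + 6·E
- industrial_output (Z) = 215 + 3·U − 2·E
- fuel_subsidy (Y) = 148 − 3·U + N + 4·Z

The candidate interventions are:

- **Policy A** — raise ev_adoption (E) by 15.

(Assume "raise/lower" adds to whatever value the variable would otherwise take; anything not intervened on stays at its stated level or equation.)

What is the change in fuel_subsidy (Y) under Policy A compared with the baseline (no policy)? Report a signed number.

Baseline:
  U = 147
  N = 40
  E = 80 − 3·147 + 4·40 = -201
  Z = 215 + 3·147 − 2·(-201) = 1058
  Y = 148 − 3·147 + 40 + 4·1058 = 3979
Policy A (E + 15):
  U = 147
  N = 40
  E = 80 − 3·147 + 4·40 (+15 from intervention) = -186
  Z = 215 + 3·147 − 2·(-186) = 1028
  Y = 148 − 3·147 + 40 + 4·1028 = 3859
Change in Y: 3859 − 3979 = -120

-120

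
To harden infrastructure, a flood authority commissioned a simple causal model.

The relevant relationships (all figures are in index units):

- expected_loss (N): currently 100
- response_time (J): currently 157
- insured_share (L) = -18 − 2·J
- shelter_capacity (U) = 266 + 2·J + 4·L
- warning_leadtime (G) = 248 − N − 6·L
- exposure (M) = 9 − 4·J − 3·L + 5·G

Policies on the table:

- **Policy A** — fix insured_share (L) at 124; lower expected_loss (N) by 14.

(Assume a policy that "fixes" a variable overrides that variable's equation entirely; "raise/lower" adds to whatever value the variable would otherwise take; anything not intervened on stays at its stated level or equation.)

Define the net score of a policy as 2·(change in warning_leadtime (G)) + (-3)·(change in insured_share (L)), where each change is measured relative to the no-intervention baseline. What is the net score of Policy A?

Baseline:
  N = 100
  J = 157
  L = -18 − 2·157 = -332
  G = 248 − 100 − 6·(-332) = 2140
Policy A (L := 124, N − 14):
  N = 100 − 14 = 86
  J = 157
  L = 124
  G = 248 − 86 − 6·124 = -582
ΔG = -582 − 2140 = -2722; ΔL = 124 − (-332) = 456
Score = 2·(-2722) + (-3)·456 = -6812

-6812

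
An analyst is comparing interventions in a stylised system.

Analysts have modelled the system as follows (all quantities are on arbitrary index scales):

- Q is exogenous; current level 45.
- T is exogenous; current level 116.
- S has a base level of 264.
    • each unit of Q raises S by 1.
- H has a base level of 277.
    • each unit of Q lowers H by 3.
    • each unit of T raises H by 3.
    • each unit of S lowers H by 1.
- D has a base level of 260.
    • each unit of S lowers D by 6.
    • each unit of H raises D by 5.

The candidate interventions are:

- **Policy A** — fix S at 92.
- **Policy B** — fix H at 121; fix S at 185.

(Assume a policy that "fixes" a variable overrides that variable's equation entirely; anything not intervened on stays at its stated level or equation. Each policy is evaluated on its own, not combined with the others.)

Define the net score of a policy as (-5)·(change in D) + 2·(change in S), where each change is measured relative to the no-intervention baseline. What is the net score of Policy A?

-12369

Baseline:
  Q = 45
  T = 116
  S = 264 + 45 = 309
  H = 277 − 3·45 + 3·116 − 309 = 181
  D = 260 − 6·309 + 5·181 = -689
Policy A (S := 92):
  Q = 45
  T = 116
  S = 92
  H = 277 − 3·45 + 3·116 − 92 = 398
  D = 260 − 6·92 + 5·398 = 1698
ΔD = 1698 − (-689) = 2387; ΔS = 92 − 309 = -217
Score = (-5)·2387 + 2·(-217) = -12369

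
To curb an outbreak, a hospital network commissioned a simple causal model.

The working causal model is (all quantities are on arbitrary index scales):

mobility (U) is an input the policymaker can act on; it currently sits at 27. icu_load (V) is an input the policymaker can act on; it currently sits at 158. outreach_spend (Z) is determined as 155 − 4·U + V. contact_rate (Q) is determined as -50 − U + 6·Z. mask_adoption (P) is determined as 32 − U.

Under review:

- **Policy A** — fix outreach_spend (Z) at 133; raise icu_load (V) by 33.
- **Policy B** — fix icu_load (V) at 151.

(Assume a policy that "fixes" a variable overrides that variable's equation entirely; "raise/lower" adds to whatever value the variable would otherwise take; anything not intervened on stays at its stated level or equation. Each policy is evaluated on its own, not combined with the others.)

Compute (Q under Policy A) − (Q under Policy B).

Policy A (Z := 133, V + 33):
  U = 27
  V = 158 + 33 = 191
  Z = 133
  Q = -50 − 27 + 6·133 = 721
Policy B (V := 151):
  U = 27
  V = 151
  Z = 155 − 4·27 + 151 = 198
  Q = -50 − 27 + 6·198 = 1111
Q: 721 − 1111 = -390

-390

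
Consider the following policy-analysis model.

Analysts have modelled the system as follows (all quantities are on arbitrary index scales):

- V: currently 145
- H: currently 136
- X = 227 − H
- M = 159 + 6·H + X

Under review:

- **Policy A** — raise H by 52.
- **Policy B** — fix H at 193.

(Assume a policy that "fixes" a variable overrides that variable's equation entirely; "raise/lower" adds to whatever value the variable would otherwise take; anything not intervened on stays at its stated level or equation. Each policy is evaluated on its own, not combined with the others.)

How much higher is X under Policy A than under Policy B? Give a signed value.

5

Policy A (H + 52):
  H = 136 + 52 = 188
  X = 227 − 188 = 39
Policy B (H := 193):
  H = 193
  X = 227 − 193 = 34
X: 39 − 34 = 5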